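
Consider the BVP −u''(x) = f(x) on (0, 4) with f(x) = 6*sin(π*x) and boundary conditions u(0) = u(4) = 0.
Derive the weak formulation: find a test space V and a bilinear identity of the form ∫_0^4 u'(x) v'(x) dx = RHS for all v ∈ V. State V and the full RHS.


V = H^1_0(0, 4) (so v(0) = v(4) = 0); weak form: ∫_0^4 u'v' dx = ∫_0^4 (6*sin(π*x)) v dx for all v ∈ V.

Multiply both sides by a test function v and integrate from 0 to 4:
  ∫_0^4 −u''(x) v(x) dx = ∫_0^4 f(x) v(x) dx.
Integrate the LHS by parts once:
  ∫_0^4 −u'' v dx = −[u'(x) v(x)]_0^4 + ∫_0^4 u'(x) v'(x) dx.
Thus ∫_0^4 u'(x) v'(x) dx = ∫_0^4 f(x) v(x) dx + [u'(x) v(x)]_0^4.
Choose V so that boundary terms are either known or forced to vanish.
u is Dirichlet: u(0) = u(4) = 0. Let V = H^1_0(0, 4); then v(0) = v(4) = 0, and [u' v]_0^4 = 0.
Weak formulation: find u (satisfying any essential BC) such that ∫_0^4 u'(x) v'(x) dx = ∫_0^4 f v dx for all v ∈ V.
Substituting f(x) = 6*sin(π*x), the right-hand side is ∫_0^4 (6*sin(π*x)) v dx.


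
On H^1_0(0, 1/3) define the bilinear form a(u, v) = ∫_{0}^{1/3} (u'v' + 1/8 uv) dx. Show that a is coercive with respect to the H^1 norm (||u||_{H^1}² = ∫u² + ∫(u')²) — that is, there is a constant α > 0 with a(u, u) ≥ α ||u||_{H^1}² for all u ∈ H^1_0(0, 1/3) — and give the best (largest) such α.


α = (1 + 72*π^2)/(8*(1 + 9*π^2))

Coercivity of a(·,·) on H^1_0(0, 1/3) means a(u, u) ≥ α ||u||_{H^1}² for every u ∈ H^1_0.
The interval has length L = 1/3, and Poincaré/coercivity depend only on L. Here a(u, u) = ∫(u')² + (1/8)·∫u².
Here 0 < c = 1/8 < 1. The condition a(u,u) ≥ α||u||_{H^1}² reads (1−α)∫(u')² ≥ (α−c)∫u². Any admissible α is ≤ 1 (rapidly oscillating u have ∫u²/∫(u')² → 0), and α = 1 would force 0 ≥ (1−c)∫u², impossible since c < 1; so 1−α > 0. By the sharp Poincaré inequality on H^1_0 of an interval of length L, ∫(u')² ≥ (π/L)²∫u² with equality for the first sine mode sin(π(x−x₀)/L) (x₀ the left endpoint), so the inequality holds for all u iff (1−α)(π/L)² ≥ α − c, i.e. α ≤ ((π/L)² + c)/((π/L)² + 1) = (1 + c(L/π)²)/(1 + (L/π)²). With (π/L)² = 9*π^2 and c = 1/8, the largest admissible constant is α = ((π/L)² + c)/((π/L)² + 1).
Simplifying, α = (1 + 72*π^2)/(8*(1 + 9*π^2)).


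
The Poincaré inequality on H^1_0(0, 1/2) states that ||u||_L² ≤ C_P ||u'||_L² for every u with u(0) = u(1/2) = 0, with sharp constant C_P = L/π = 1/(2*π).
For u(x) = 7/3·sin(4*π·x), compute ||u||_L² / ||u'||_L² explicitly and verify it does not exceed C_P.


||u||_L² / ||u'||_L² = 1/(4*π) < C_P = 1/(2*π).

u(x) = 7/3·sin(4*π·x), so u'(x) = 28*π*cos(4*π*x)/3.
Writing u(x) = A·sin(kπx/L) with A = 7/3 and k = 2, use ∫_0^L sin²(kπx/L) dx = L/2 and ∫_0^L cos²(kπx/L) dx = L/2.
u² = 49/9·sin²(4*π·x) and (u')² = 784*π^2/9·cos²(4*π·x), and each of sin², cos² integrates to L/2 = 1/4 over (0, 1/2).
∫_0^1/2 u² dx = 49/36, so ||u||_L² = 7/6.
∫_0^1/2 (u')² dx = 196*π^2/9, so ||u'||_L² = 14*π/3.
Ratio ||u||_L² / ||u'||_L² = 1/(4*π).
Sharp Poincaré constant on H^1_0(0, 1/2) is C_P = L/π = 1/(2*π), achieved by sin(2*π·x).
This is the k = 2 harmonic; the ratio L/(kπ) is strictly less than C_P = L/π, consistent with the sharp inequality ||u||_L² ≤ C_P ||u'||_L².


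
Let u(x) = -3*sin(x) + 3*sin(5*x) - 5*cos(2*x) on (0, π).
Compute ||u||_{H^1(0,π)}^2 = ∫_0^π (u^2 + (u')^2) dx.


||u||_{H^1(0,π)}^2 = -1200/7 + 377*π/2

u'(x) = 10*sin(2*x) - 3*cos(x) + 15*cos(5*x).
Expand u² and (u')² and integrate term by term on (0, π), using: for integers n ≥ 1, ∫_0^π sin²(nx) dx = ∫_0^π cos²(nx) dx = π/2; for n ≠ n', ∫_0^π sin(nx)sin(n'x) dx = ∫_0^π cos(nx)cos(n'x) dx = 0; and by product-to-sum, ∫_0^π sin(nx)cos(n'x) dx = ½∫_0^π [sin((n+n')x) + sin((n−n')x)] dx, which is 0 when n+n' is even and 2n/(n²−n'²) when n+n' is odd (it need not vanish on (0, π)).
  u² squared terms: (-5)²·∫cos(2x)² dx = 25·π/2 = 25*π/2;  (-3)²·∫sin(x)² dx = 9·π/2 = 9*π/2;  (3)²·∫sin(5x)² dx = 9·π/2 = 9*π/2.
  u² cross terms: 2·(-5)·(-3)·∫cos(2x)·sin(x) dx = 30·(-2/3) = -20;  2·(-5)·(3)·∫cos(2x)·sin(5x) dx = -30·(10/21) = -100/7;  2·(-3)·(3)·∫sin(x)·sin(5x) dx = -18·(0) = 0.
  So ∫_0^π u² dx = 25*π/2 + 9*π/2 + 9*π/2 − 20 − 100/7 + 0 = -240/7 + 43*π/2.
  (u')² squared terms: (-3)²·∫cos(x)² dx = 9·π/2 = 9*π/2;  (10)²·∫sin(2x)² dx = 100·π/2 = 50*π;  (15)²·∫cos(5x)² dx = 225·π/2 = 225*π/2.
  (u')² cross terms: 2·(-3)·(10)·∫cos(x)·sin(2x) dx = -60·(4/3) = -80;  2·(-3)·(15)·∫cos(x)·cos(5x) dx = -90·(0) = 0;  2·(10)·(15)·∫sin(2x)·cos(5x) dx = 300·(-4/21) = -400/7.
  So ∫_0^π (u')² dx = 9*π/2 + 50*π + 225*π/2 − 80 + 0 − 400/7 = -960/7 + 167*π.
||u||_{H^1}^2 = (-240/7 + 43*π/2) + (-960/7 + 167*π) = -1200/7 + 377*π/2.


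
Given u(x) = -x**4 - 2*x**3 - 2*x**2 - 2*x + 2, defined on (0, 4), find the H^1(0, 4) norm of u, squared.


||u||_{H^1}^2 = 56559392/315

The H^1 norm (squared) on an interval (0, L) is
  ||u||_{H^1}^2 = ∫_0^L u(x)^2 dx + ∫_0^L u'(x)^2 dx.
Compute u'(x) = -4*x**3 - 6*x**2 - 4*x - 2.
Then u(x)^2 = x**8 + 4*x**7 + 8*x**6 + 12*x**5 + 8*x**4 - 4*x**2 - 8*x + 4 and u'(x)^2 = 16*x**6 + 48*x**5 + 68*x**4 + 64*x**3 + 40*x**2 + 16*x + 4.
Integrate each monomial from 0 to 4 using ∫_0^4 c·x^n dx = c·4^(n+1)/(n+1):
  ∫_0^4 u(x)^2 dx = ∫_0^4 (x^8 + 4*x^7 + 8*x^6 + 12*x^5 + 8*x^4 - 4*x^2 - 8*x + 4) dx. Term by term:
    ∫_0^4 x^8 dx = 262144/9;  ∫_0^4 4*x^7 dx = 32768;  ∫_0^4 8*x^6 dx = 131072/7;
    ∫_0^4 12*x^5 dx = 8192;  ∫_0^4 8*x^4 dx = 8192/5;  ∫_0^4 -4*x^2 dx = -256/3;
    ∫_0^4 -8*x dx = -64;  ∫_0^4 4 dx = 16.
  Sum: 262144/9 + 32768 + 131072/7 + 8192 + 8192/5 − 256/3 − 64 + 16 = 28449776/315.
  ∫_0^4 u'(x)^2 dx = ∫_0^4 (16*x^6 + 48*x^5 + 68*x^4 + 64*x^3 + 40*x^2 + 16*x + 4) dx. Term by term:
    ∫_0^4 16*x^6 dx = 262144/7;  ∫_0^4 48*x^5 dx = 32768;  ∫_0^4 68*x^4 dx = 69632/5;
    ∫_0^4 64*x^3 dx = 4096;  ∫_0^4 40*x^2 dx = 2560/3;  ∫_0^4 16*x dx = 128;
    ∫_0^4 4 dx = 16.
  Sum: 262144/7 + 32768 + 69632/5 + 4096 + 2560/3 + 128 + 16 = 9369872/105.
Adding: ||u||_{H^1}^2 = 28449776/315 + 9369872/105 = 56559392/315.


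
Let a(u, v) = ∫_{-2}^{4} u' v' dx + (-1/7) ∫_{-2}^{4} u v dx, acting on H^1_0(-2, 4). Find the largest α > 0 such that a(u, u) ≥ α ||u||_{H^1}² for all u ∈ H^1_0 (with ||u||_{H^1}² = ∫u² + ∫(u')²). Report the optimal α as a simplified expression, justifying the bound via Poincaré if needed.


α = (-36/7 + π^2)/(π^2 + 36)

Coercivity of a(·,·) on H^1_0(-2, 4) means a(u, u) ≥ α ||u||_{H^1}² for every u ∈ H^1_0.
The interval has length L = 6, and Poincaré/coercivity depend only on L. Here a(u, u) = ∫(u')² + (-1/7)·∫u².
Here c = -1/7 < 0 with |c| < (π/L)² = π^2/36, so coercivity still holds. The condition a(u,u) ≥ α||u||_{H^1}² reads (1−α)∫(u')² ≥ (α−c)∫u². Any admissible α is ≤ 1 (rapidly oscillating u have ∫u²/∫(u')² → 0), and α = 1 would force 0 ≥ (1−c)∫u², impossible since c < 1; so 1−α > 0. By the sharp Poincaré inequality on H^1_0 of an interval of length L, ∫(u')² ≥ (π/L)²∫u² with equality for the first sine mode sin(π(x−x₀)/L) (x₀ the left endpoint), so the inequality holds for all u iff (1−α)(π/L)² ≥ α − c, i.e. α ≤ ((π/L)² + c)/((π/L)² + 1) = (1 + c(L/π)²)/(1 + (L/π)²). (Direct route, valid since c ≤ 0: Poincaré gives c∫u² ≥ c(L/π)²∫(u')², so a(u,u) ≥ (1 + c(L/π)²)∫(u')², while ||u||_{H^1}² ≤ (1 + (L/π)²)∫(u')²; dividing yields the same α.) With (π/L)² = π^2/36 and c = -1/7, the largest admissible constant is α = ((π/L)² + c)/((π/L)² + 1).
Simplifying, α = (-36/7 + π^2)/(π^2 + 36).


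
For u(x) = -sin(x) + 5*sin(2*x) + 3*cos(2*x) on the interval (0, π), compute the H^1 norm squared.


||u||_{H^1(0,π)}^2 = 20 + 86*π

u'(x) = -6*sin(2*x) - cos(x) + 10*cos(2*x).
Expand u² and (u')² and integrate term by term on (0, π), using: for integers n ≥ 1, ∫_0^π sin²(nx) dx = ∫_0^π cos²(nx) dx = π/2; for n ≠ n', ∫_0^π sin(nx)sin(n'x) dx = ∫_0^π cos(nx)cos(n'x) dx = 0; and by product-to-sum, ∫_0^π sin(nx)cos(n'x) dx = ½∫_0^π [sin((n+n')x) + sin((n−n')x)] dx, which is 0 when n+n' is even and 2n/(n²−n'²) when n+n' is odd (it need not vanish on (0, π)).
  u² squared terms: (-1)²·∫sin(x)² dx = 1·π/2 = π/2;  (3)²·∫cos(2x)² dx = 9·π/2 = 9*π/2;  (5)²·∫sin(2x)² dx = 25·π/2 = 25*π/2.
  u² cross terms: 2·(-1)·(3)·∫sin(x)·cos(2x) dx = -6·(-2/3) = 4;  2·(-1)·(5)·∫sin(x)·sin(2x) dx = -10·(0) = 0;  2·(3)·(5)·∫cos(2x)·sin(2x) dx = 30·(0) = 0.
  So ∫_0^π u² dx = π/2 + 9*π/2 + 25*π/2 + 4 + 0 + 0 = 4 + 35*π/2.
  (u')² squared terms: (-1)²·∫cos(x)² dx = 1·π/2 = π/2;  (-6)²·∫sin(2x)² dx = 36·π/2 = 18*π;  (10)²·∫cos(2x)² dx = 100·π/2 = 50*π.
  (u')² cross terms: 2·(-1)·(-6)·∫cos(x)·sin(2x) dx = 12·(4/3) = 16;  2·(-1)·(10)·∫cos(x)·cos(2x) dx = -20·(0) = 0;  2·(-6)·(10)·∫sin(2x)·cos(2x) dx = -120·(0) = 0.
  So ∫_0^π (u')² dx = π/2 + 18*π + 50*π + 16 + 0 + 0 = 16 + 137*π/2.
||u||_{H^1}^2 = (4 + 35*π/2) + (16 + 137*π/2) = 20 + 86*π.


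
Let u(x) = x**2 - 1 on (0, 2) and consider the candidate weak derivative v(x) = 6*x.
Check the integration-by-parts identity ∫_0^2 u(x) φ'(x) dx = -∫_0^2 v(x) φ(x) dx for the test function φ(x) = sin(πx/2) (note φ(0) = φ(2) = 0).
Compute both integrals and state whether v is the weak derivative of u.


LHS = -8/π, RHS = -24/π. No, v is not the weak derivative of u.

u(x) = x**2 - 1, classical derivative u'(x) = 2*x.
φ(x) = sin(πx/2), so φ'(x) = π*cos(π*x/2)/2.
Note φ(0) = φ(2) = 0, so the boundary term u·φ vanishes.
LHS = ∫_0^2 u(x) φ'(x) dx = ∫_0^2 (π*x^2*cos(π*x/2)/2 - π*cos(π*x/2)/2) dx. Term by term:
  ∫_0^2 -π*cos(π*x/2)/2 dx = 0;  ∫_0^2 π*x^2*cos(π*x/2)/2 dx = -8/π.
Sum: 0 − 8/π = -8/π.
So LHS = -8/π.
∫_0^2 v(x) φ(x) dx = ∫_0^2 (6*x*sin(π*x/2)) dx. Term by term:
  ∫_0^2 6*x*sin(π*x/2) dx = 24/π.
So RHS = -∫_0^2 v(x) φ(x) dx = -24/π.
LHS − RHS = 16/π ≠ 0, so the identity fails.
(For a valid weak derivative the identity must hold for EVERY test function, in particular this one. The failure shows v is NOT the weak derivative of u.)
Correct weak derivative would be u'(x) = 2*x.


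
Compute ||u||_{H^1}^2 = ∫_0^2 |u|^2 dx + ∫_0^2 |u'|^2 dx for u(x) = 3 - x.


||u||_{H^1}^2 = 32/3

The H^1 norm (squared) on an interval (0, L) is
  ||u||_{H^1}^2 = ∫_0^L u(x)^2 dx + ∫_0^L u'(x)^2 dx.
Compute u'(x) = -1.
Then u(x)^2 = x**2 - 6*x + 9 and u'(x)^2 = 1.
Integrate each monomial from 0 to 2 using ∫_0^2 c·x^n dx = c·2^(n+1)/(n+1):
  ∫_0^2 u(x)^2 dx = ∫_0^2 (x^2 - 6*x + 9) dx. Term by term:
    ∫_0^2 x^2 dx = 8/3;  ∫_0^2 -6*x dx = -12;  ∫_0^2 9 dx = 18.
  Sum: 8/3 − 12 + 18 = 26/3.
  ∫_0^2 u'(x)^2 dx = ∫_0^2 (1) dx. Term by term:
    ∫_0^2 1 dx = 2.
Adding: ||u||_{H^1}^2 = 26/3 + 2 = 32/3.


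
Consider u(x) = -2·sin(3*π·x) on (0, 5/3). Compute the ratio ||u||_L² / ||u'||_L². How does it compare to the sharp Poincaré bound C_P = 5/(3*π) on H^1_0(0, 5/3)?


||u||_L² / ||u'||_L² = 1/(3*π) < C_P = 5/(3*π).

u(x) = -2·sin(3*π·x), so u'(x) = -6*π*cos(3*π*x).
Writing u(x) = A·sin(kπx/L) with A = -2 and k = 5, use ∫_0^L sin²(kπx/L) dx = L/2 and ∫_0^L cos²(kπx/L) dx = L/2.
u² = 4·sin²(3*π·x) and (u')² = 36*π^2·cos²(3*π·x), and each of sin², cos² integrates to L/2 = 5/6 over (0, 5/3).
∫_0^5/3 u² dx = 10/3, so ||u||_L² = sqrt(30)/3.
∫_0^5/3 (u')² dx = 30*π^2, so ||u'||_L² = sqrt(30)*π.
Ratio ||u||_L² / ||u'||_L² = 1/(3*π).
Sharp Poincaré constant on H^1_0(0, 5/3) is C_P = L/π = 5/(3*π), achieved by sin(3*π/5·x).
This is the k = 5 harmonic; the ratio L/(kπ) is strictly less than C_P = L/π, consistent with the sharp inequality ||u||_L² ≤ C_P ||u'||_L².


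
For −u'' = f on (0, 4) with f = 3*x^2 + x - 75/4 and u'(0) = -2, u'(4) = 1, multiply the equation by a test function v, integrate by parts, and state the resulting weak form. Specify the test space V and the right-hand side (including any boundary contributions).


V = H^1(0, 4) (v unrestricted at boundary; u is determined up to an additive constant); weak form: ∫_0^4 u'v' dx = ∫_0^4 (3*x^2 + x - 75/4) v dx + v(4) + 2·v(0) for all v ∈ V.

Multiply both sides by a test function v and integrate from 0 to 4:
  ∫_0^4 −u''(x) v(x) dx = ∫_0^4 f(x) v(x) dx.
Integrate the LHS by parts once:
  ∫_0^4 −u'' v dx = −[u'(x) v(x)]_0^4 + ∫_0^4 u'(x) v'(x) dx.
Thus ∫_0^4 u'(x) v'(x) dx = ∫_0^4 f(x) v(x) dx + [u'(x) v(x)]_0^4.
Choose V so that boundary terms are either known or forced to vanish.
u has inhomogeneous Neumann u'(0) = -2, u'(4) = 1. [u' v]_0^4 = (1)·v(4) − (-2)·v(0) = v(4) + 2·v(0). Take V = H^1(0, 4); boundary term becomes part of RHS.
Weak formulation: find u (satisfying any essential BC) such that ∫_0^4 u'(x) v'(x) dx = ∫_0^4 f v dx + v(4) + 2·v(0) for all v ∈ V (Neumann data are natural BCs: they enter the RHS as boundary terms).
Substituting f(x) = 3*x^2 + x - 75/4, the right-hand side is ∫_0^4 (3*x^2 + x - 75/4) v dx + v(4) + 2·v(0).
Compatibility check (pure Neumann): taking v ≡ 1 ∈ V gives 0 = ∫_0^4 f dx + (1) − (-2), i.e. ∫_0^4 f dx must equal u'(0) − u'(4) = -3. Indeed ∫_0^4 (3*x^2 + x - 75/4) dx = -3, so the data are compatible. The solution is then unique only up to an additive constant (fix it e.g. by requiring ∫_0^4 u dx = 0).


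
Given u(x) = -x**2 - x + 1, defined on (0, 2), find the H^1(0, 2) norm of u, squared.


||u||_{H^1}^2 = 152/5

The H^1 norm (squared) on an interval (0, L) is
  ||u||_{H^1}^2 = ∫_0^L u(x)^2 dx + ∫_0^L u'(x)^2 dx.
Compute u'(x) = -2*x - 1.
Then u(x)^2 = x**4 + 2*x**3 - x**2 - 2*x + 1 and u'(x)^2 = 4*x**2 + 4*x + 1.
Integrate each monomial from 0 to 2 using ∫_0^2 c·x^n dx = c·2^(n+1)/(n+1):
  ∫_0^2 u(x)^2 dx = ∫_0^2 (x^4 + 2*x^3 - x^2 - 2*x + 1) dx. Term by term:
    ∫_0^2 x^4 dx = 32/5;  ∫_0^2 2*x^3 dx = 8;  ∫_0^2 -x^2 dx = -8/3;
    ∫_0^2 -2*x dx = -4;  ∫_0^2 1 dx = 2.
  Sum: 32/5 + 8 − 8/3 − 4 + 2 = 146/15.
  ∫_0^2 u'(x)^2 dx = ∫_0^2 (4*x^2 + 4*x + 1) dx. Term by term:
    ∫_0^2 4*x^2 dx = 32/3;  ∫_0^2 4*x dx = 8;  ∫_0^2 1 dx = 2.
  Sum: 32/3 + 8 + 2 = 62/3.
Adding: ||u||_{H^1}^2 = 146/15 + 62/3 = 152/5.


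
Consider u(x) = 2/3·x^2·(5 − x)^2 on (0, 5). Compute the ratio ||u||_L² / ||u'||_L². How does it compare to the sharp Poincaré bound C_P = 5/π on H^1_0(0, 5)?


||u||_L² / ||u'||_L² = 5*sqrt(3)/6 < C_P = 5/π.

u(x) = 2/3·x^2·(5 − x)^2, so u'(x) = 4*x*(x - 5)*(2*x - 5)/3.
u(x) = 2/3·x^2·(5 − x)^2 vanishes at x = 0 and x = 5, so u ∈ H^1_0(0, 5). Differentiate via the product rule and integrate the resulting polynomials term by term.
  ∫_0^5 u² dx = ∫_0^5 (4*x^8/9 - 80*x^7/9 + 200*x^6/3 - 2000*x^5/9 + 2500*x^4/9) dx. Term by term:
    ∫_0^5 4*x^8/9 dx = 7812500/81;  ∫_0^5 -80*x^7/9 dx = -3906250/9;  ∫_0^5 200*x^6/3 dx = 15625000/21;
    ∫_0^5 -2000*x^5/9 dx = -15625000/27;  ∫_0^5 2500*x^4/9 dx = 1562500/9.
  Sum: 7812500/81 − 3906250/9 + 15625000/21 − 15625000/27 + 1562500/9 = 781250/567.
  ∫_0^5 (u')² dx = ∫_0^5 (64*x^6/9 - 320*x^5/3 + 5200*x^4/9 - 4000*x^3/3 + 10000*x^2/9) dx. Term by term:
    ∫_0^5 64*x^6/9 dx = 5000000/63;  ∫_0^5 -320*x^5/3 dx = -2500000/9;  ∫_0^5 5200*x^4/9 dx = 3250000/9;
    ∫_0^5 -4000*x^3/3 dx = -625000/3;  ∫_0^5 10000*x^2/9 dx = 1250000/27.
  Sum: 5000000/63 − 2500000/9 + 3250000/9 − 625000/3 + 1250000/27 = 125000/189.
∫_0^5 u² dx = 781250/567, so ||u||_L² = 625*sqrt(14)/63.
∫_0^5 (u')² dx = 125000/189, so ||u'||_L² = 250*sqrt(42)/63.
Ratio ||u||_L² / ||u'||_L² = 5*sqrt(3)/6.
Sharp Poincaré constant on H^1_0(0, 5) is C_P = L/π = 5/π, achieved by sin(π/5·x).
A polynomial bump cannot attain the sharp Poincaré constant (only the first sine eigenfunction does), so the ratio is strictly less than C_P, consistent with ||u||_L² ≤ C_P ||u'||_L².


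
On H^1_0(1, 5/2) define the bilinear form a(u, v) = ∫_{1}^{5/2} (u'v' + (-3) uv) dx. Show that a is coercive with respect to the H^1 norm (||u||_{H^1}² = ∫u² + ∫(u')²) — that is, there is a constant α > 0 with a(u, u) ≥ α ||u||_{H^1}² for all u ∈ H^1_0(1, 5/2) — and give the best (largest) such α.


α = (-27 + 4*π^2)/(9 + 4*π^2)

Coercivity of a(·,·) on H^1_0(1, 5/2) means a(u, u) ≥ α ||u||_{H^1}² for every u ∈ H^1_0.
The interval has length L = 3/2, and Poincaré/coercivity depend only on L. Here a(u, u) = ∫(u')² + (-3)·∫u².
Here c = -3 < 0 with |c| < (π/L)² = 4*π^2/9, so coercivity still holds. The condition a(u,u) ≥ α||u||_{H^1}² reads (1−α)∫(u')² ≥ (α−c)∫u². Any admissible α is ≤ 1 (rapidly oscillating u have ∫u²/∫(u')² → 0), and α = 1 would force 0 ≥ (1−c)∫u², impossible since c < 1; so 1−α > 0. By the sharp Poincaré inequality on H^1_0 of an interval of length L, ∫(u')² ≥ (π/L)²∫u² with equality for the first sine mode sin(π(x−x₀)/L) (x₀ the left endpoint), so the inequality holds for all u iff (1−α)(π/L)² ≥ α − c, i.e. α ≤ ((π/L)² + c)/((π/L)² + 1) = (1 + c(L/π)²)/(1 + (L/π)²). (Direct route, valid since c ≤ 0: Poincaré gives c∫u² ≥ c(L/π)²∫(u')², so a(u,u) ≥ (1 + c(L/π)²)∫(u')², while ||u||_{H^1}² ≤ (1 + (L/π)²)∫(u')²; dividing yields the same α.) With (π/L)² = 4*π^2/9 and c = -3, the largest admissible constant is α = ((π/L)² + c)/((π/L)² + 1).
Simplifying, α = (-27 + 4*π^2)/(9 + 4*π^2).


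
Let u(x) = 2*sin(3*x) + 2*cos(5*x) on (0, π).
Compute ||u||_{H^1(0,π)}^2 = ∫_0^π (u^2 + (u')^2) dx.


||u||_{H^1(0,π)}^2 = 72*π

u'(x) = -10*sin(5*x) + 6*cos(3*x).
Expand u² and (u')² and integrate term by term on (0, π), using: for integers n ≥ 1, ∫_0^π sin²(nx) dx = ∫_0^π cos²(nx) dx = π/2; for n ≠ n', ∫_0^π sin(nx)sin(n'x) dx = ∫_0^π cos(nx)cos(n'x) dx = 0; and by product-to-sum, ∫_0^π sin(nx)cos(n'x) dx = ½∫_0^π [sin((n+n')x) + sin((n−n')x)] dx, which is 0 when n+n' is even and 2n/(n²−n'²) when n+n' is odd (it need not vanish on (0, π)).
  u² squared terms: (2)²·∫cos(5x)² dx = 4·π/2 = 2*π;  (2)²·∫sin(3x)² dx = 4·π/2 = 2*π.
  u² cross terms: 2·(2)·(2)·∫cos(5x)·sin(3x) dx = 8·(0) = 0.
  So ∫_0^π u² dx = 2*π + 2*π + 0 = 4*π.
  (u')² squared terms: (-10)²·∫sin(5x)² dx = 100·π/2 = 50*π;  (6)²·∫cos(3x)² dx = 36·π/2 = 18*π.
  (u')² cross terms: 2·(-10)·(6)·∫sin(5x)·cos(3x) dx = -120·(0) = 0.
  So ∫_0^π (u')² dx = 50*π + 18*π + 0 = 68*π.
||u||_{H^1}^2 = (4*π) + (68*π) = 72*π.


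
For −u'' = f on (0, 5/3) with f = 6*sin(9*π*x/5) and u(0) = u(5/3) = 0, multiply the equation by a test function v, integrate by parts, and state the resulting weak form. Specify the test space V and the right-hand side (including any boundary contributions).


V = H^1_0(0, 5/3) (so v(0) = v(5/3) = 0); weak form: ∫_0^5/3 u'v' dx = ∫_0^5/3 (6*sin(9*π*x/5)) v dx for all v ∈ V.

Multiply both sides by a test function v and integrate from 0 to 5/3:
  ∫_0^5/3 −u''(x) v(x) dx = ∫_0^5/3 f(x) v(x) dx.
Integrate the LHS by parts once:
  ∫_0^5/3 −u'' v dx = −[u'(x) v(x)]_0^5/3 + ∫_0^5/3 u'(x) v'(x) dx.
Thus ∫_0^5/3 u'(x) v'(x) dx = ∫_0^5/3 f(x) v(x) dx + [u'(x) v(x)]_0^5/3.
Choose V so that boundary terms are either known or forced to vanish.
u is Dirichlet: u(0) = u(5/3) = 0. Let V = H^1_0(0, 5/3); then v(0) = v(5/3) = 0, and [u' v]_0^5/3 = 0.
Weak formulation: find u (satisfying any essential BC) such that ∫_0^5/3 u'(x) v'(x) dx = ∫_0^5/3 f v dx for all v ∈ V.
Substituting f(x) = 6*sin(9*π*x/5), the right-hand side is ∫_0^5/3 (6*sin(9*π*x/5)) v dx.


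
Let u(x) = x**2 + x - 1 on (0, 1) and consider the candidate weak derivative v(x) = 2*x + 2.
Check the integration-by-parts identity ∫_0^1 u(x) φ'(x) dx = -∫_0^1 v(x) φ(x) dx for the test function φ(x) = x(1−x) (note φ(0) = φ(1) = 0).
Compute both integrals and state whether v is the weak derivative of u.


LHS = -1/3, RHS = -1/2. No, v is not the weak derivative of u.

u(x) = x**2 + x - 1, classical derivative u'(x) = 2*x + 1.
φ(x) = x(1−x), so φ'(x) = 1 - 2*x.
Note φ(0) = φ(1) = 0, so the boundary term u·φ vanishes.
LHS = ∫_0^1 u(x) φ'(x) dx = ∫_0^1 (-2*x^3 - x^2 + 3*x - 1) dx. Term by term:
  ∫_0^1 -2*x^3 dx = -1/2;  ∫_0^1 -x^2 dx = -1/3;  ∫_0^1 3*x dx = 3/2;
  ∫_0^1 -1 dx = -1.
Sum: -1/2 − 1/3 + 3/2 − 1 = -1/3.
So LHS = -1/3.
∫_0^1 v(x) φ(x) dx = ∫_0^1 (-2*x^3 + 2*x) dx. Term by term:
  ∫_0^1 -2*x^3 dx = -1/2;  ∫_0^1 2*x dx = 1.
Sum: -1/2 + 1 = 1/2.
So RHS = -∫_0^1 v(x) φ(x) dx = -1/2.
LHS − RHS = 1/6 ≠ 0, so the identity fails.
(For a valid weak derivative the identity must hold for EVERY test function, in particular this one. The failure shows v is NOT the weak derivative of u.)
Correct weak derivative would be u'(x) = 2*x + 1.


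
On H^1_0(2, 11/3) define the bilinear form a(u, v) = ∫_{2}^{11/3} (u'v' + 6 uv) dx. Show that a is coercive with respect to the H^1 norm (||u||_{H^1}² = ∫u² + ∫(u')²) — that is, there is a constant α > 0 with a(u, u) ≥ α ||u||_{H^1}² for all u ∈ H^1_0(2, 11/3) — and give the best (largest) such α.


α = 1

Coercivity of a(·,·) on H^1_0(2, 11/3) means a(u, u) ≥ α ||u||_{H^1}² for every u ∈ H^1_0.
The interval has length L = 5/3, and Poincaré/coercivity depend only on L. Here a(u, u) = ∫(u')² + (6)·∫u².
Here c = 6 ≥ 1, so a(u,u) = ∫(u')² + c∫u² ≥ ∫(u')² + ∫u² = ||u||_{H^1}², i.e. α = 1 works. No larger α is possible: a(u,u) ≥ α||u||_{H^1}² means (1−α)∫(u')² ≥ (α−c)∫u², and for the modes u_n = sin(nπ(x−x₀)/L) (x₀ the left endpoint) one has ∫u_n²/∫(u_n')² = (L/(nπ))² → 0, so a(u_n,u_n)/||u_n||_{H^1}² → 1. Hence the optimal constant is α = 1.
Therefore α = 1.


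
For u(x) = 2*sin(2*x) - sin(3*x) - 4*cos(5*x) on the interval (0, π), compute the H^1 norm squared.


||u||_{H^1(0,π)}^2 = 1664/21 + 223*π

u'(x) = 20*sin(5*x) + 4*cos(2*x) - 3*cos(3*x).
Expand u² and (u')² and integrate term by term on (0, π), using: for integers n ≥ 1, ∫_0^π sin²(nx) dx = ∫_0^π cos²(nx) dx = π/2; for n ≠ n', ∫_0^π sin(nx)sin(n'x) dx = ∫_0^π cos(nx)cos(n'x) dx = 0; and by product-to-sum, ∫_0^π sin(nx)cos(n'x) dx = ½∫_0^π [sin((n+n')x) + sin((n−n')x)] dx, which is 0 when n+n' is even and 2n/(n²−n'²) when n+n' is odd (it need not vanish on (0, π)).
  u² squared terms: (-1)²·∫sin(3x)² dx = 1·π/2 = π/2;  (-4)²·∫cos(5x)² dx = 16·π/2 = 8*π;  (2)²·∫sin(2x)² dx = 4·π/2 = 2*π.
  u² cross terms: 2·(-1)·(-4)·∫sin(3x)·cos(5x) dx = 8·(0) = 0;  2·(-1)·(2)·∫sin(3x)·sin(2x) dx = -4·(0) = 0;  2·(-4)·(2)·∫cos(5x)·sin(2x) dx = -16·(-4/21) = 64/21.
  So ∫_0^π u² dx = π/2 + 8*π + 2*π + 0 + 0 + 64/21 = 64/21 + 21*π/2.
  (u')² squared terms: (-3)²·∫cos(3x)² dx = 9·π/2 = 9*π/2;  (4)²·∫cos(2x)² dx = 16·π/2 = 8*π;  (20)²·∫sin(5x)² dx = 400·π/2 = 200*π.
  (u')² cross terms: 2·(-3)·(4)·∫cos(3x)·cos(2x) dx = -24·(0) = 0;  2·(-3)·(20)·∫cos(3x)·sin(5x) dx = -120·(0) = 0;  2·(4)·(20)·∫cos(2x)·sin(5x) dx = 160·(10/21) = 1600/21.
  So ∫_0^π (u')² dx = 9*π/2 + 8*π + 200*π + 0 + 0 + 1600/21 = 1600/21 + 425*π/2.
||u||_{H^1}^2 = (64/21 + 21*π/2) + (1600/21 + 425*π/2) = 1664/21 + 223*π.


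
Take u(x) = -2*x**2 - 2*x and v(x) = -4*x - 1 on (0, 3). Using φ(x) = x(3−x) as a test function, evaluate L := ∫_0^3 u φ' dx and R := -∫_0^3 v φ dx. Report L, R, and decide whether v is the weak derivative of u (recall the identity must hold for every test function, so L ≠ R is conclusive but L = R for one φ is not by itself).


LHS = 36, RHS = 63/2. No, v is not the weak derivative of u.

u(x) = -2*x**2 - 2*x, classical derivative u'(x) = -4*x - 2.
φ(x) = x(3−x), so φ'(x) = 3 - 2*x.
Note φ(0) = φ(3) = 0, so the boundary term u·φ vanishes.
LHS = ∫_0^3 u(x) φ'(x) dx = ∫_0^3 (4*x^3 - 2*x^2 - 6*x) dx. Term by term:
  ∫_0^3 4*x^3 dx = 81;  ∫_0^3 -2*x^2 dx = -18;  ∫_0^3 -6*x dx = -27.
Sum: 81 − 18 − 27 = 36.
So LHS = 36.
∫_0^3 v(x) φ(x) dx = ∫_0^3 (4*x^3 - 11*x^2 - 3*x) dx. Term by term:
  ∫_0^3 4*x^3 dx = 81;  ∫_0^3 -11*x^2 dx = -99;  ∫_0^3 -3*x dx = -27/2.
Sum: 81 − 99 − 27/2 = -63/2.
So RHS = -∫_0^3 v(x) φ(x) dx = 63/2.
LHS − RHS = 9/2 ≠ 0, so the identity fails.
(For a valid weak derivative the identity must hold for EVERY test function, in particular this one. The failure shows v is NOT the weak derivative of u.)
Correct weak derivative would be u'(x) = -4*x - 2.


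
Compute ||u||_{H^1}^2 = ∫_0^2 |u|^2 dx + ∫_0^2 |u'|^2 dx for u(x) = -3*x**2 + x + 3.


||u||_{H^1}^2 = 1384/15

The H^1 norm (squared) on an interval (0, L) is
  ||u||_{H^1}^2 = ∫_0^L u(x)^2 dx + ∫_0^L u'(x)^2 dx.
Compute u'(x) = 1 - 6*x.
Then u(x)^2 = 9*x**4 - 6*x**3 - 17*x**2 + 6*x + 9 and u'(x)^2 = 36*x**2 - 12*x + 1.
Integrate each monomial from 0 to 2 using ∫_0^2 c·x^n dx = c·2^(n+1)/(n+1):
  ∫_0^2 u(x)^2 dx = ∫_0^2 (9*x^4 - 6*x^3 - 17*x^2 + 6*x + 9) dx. Term by term:
    ∫_0^2 9*x^4 dx = 288/5;  ∫_0^2 -6*x^3 dx = -24;  ∫_0^2 -17*x^2 dx = -136/3;
    ∫_0^2 6*x dx = 12;  ∫_0^2 9 dx = 18.
  Sum: 288/5 − 24 − 136/3 + 12 + 18 = 274/15.
  ∫_0^2 u'(x)^2 dx = ∫_0^2 (36*x^2 - 12*x + 1) dx. Term by term:
    ∫_0^2 36*x^2 dx = 96;  ∫_0^2 -12*x dx = -24;  ∫_0^2 1 dx = 2.
  Sum: 96 − 24 + 2 = 74.
Adding: ||u||_{H^1}^2 = 274/15 + 74 = 1384/15.


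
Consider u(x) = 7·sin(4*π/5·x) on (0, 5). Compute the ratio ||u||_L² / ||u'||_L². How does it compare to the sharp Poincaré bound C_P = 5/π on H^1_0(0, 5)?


||u||_L² / ||u'||_L² = 5/(4*π) < C_P = 5/π.

u(x) = 7·sin(4*π/5·x), so u'(x) = 28*π*cos(4*π*x/5)/5.
Writing u(x) = A·sin(kπx/L) with A = 7 and k = 4, use ∫_0^L sin²(kπx/L) dx = L/2 and ∫_0^L cos²(kπx/L) dx = L/2.
u² = 49·sin²(4*π/5·x) and (u')² = 784*π^2/25·cos²(4*π/5·x), and each of sin², cos² integrates to L/2 = 5/2 over (0, 5).
∫_0^5 u² dx = 245/2, so ||u||_L² = 7*sqrt(10)/2.
∫_0^5 (u')² dx = 392*π^2/5, so ||u'||_L² = 14*sqrt(10)*π/5.
Ratio ||u||_L² / ||u'||_L² = 5/(4*π).
Sharp Poincaré constant on H^1_0(0, 5) is C_P = L/π = 5/π, achieved by sin(π/5·x).
This is the k = 4 harmonic; the ratio L/(kπ) is strictly less than C_P = L/π, consistent with the sharp inequality ||u||_L² ≤ C_P ||u'||_L².


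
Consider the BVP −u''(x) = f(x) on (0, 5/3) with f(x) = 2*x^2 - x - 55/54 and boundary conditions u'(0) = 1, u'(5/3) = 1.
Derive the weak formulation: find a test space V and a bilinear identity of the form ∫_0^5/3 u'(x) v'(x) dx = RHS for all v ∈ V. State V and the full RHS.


V = H^1(0, 5/3) (v unrestricted at boundary; u is determined up to an additive constant); weak form: ∫_0^5/3 u'v' dx = ∫_0^5/3 (2*x^2 - x - 55/54) v dx + v(5/3) − v(0) for all v ∈ V.

Multiply both sides by a test function v and integrate from 0 to 5/3:
  ∫_0^5/3 −u''(x) v(x) dx = ∫_0^5/3 f(x) v(x) dx.
Integrate the LHS by parts once:
  ∫_0^5/3 −u'' v dx = −[u'(x) v(x)]_0^5/3 + ∫_0^5/3 u'(x) v'(x) dx.
Thus ∫_0^5/3 u'(x) v'(x) dx = ∫_0^5/3 f(x) v(x) dx + [u'(x) v(x)]_0^5/3.
Choose V so that boundary terms are either known or forced to vanish.
u has inhomogeneous Neumann u'(0) = 1, u'(5/3) = 1. [u' v]_0^5/3 = (1)·v(5/3) − (1)·v(0) = v(5/3) − v(0). Take V = H^1(0, 5/3); boundary term becomes part of RHS.
Weak formulation: find u (satisfying any essential BC) such that ∫_0^5/3 u'(x) v'(x) dx = ∫_0^5/3 f v dx + v(5/3) − v(0) for all v ∈ V (Neumann data are natural BCs: they enter the RHS as boundary terms).
Substituting f(x) = 2*x^2 - x - 55/54, the right-hand side is ∫_0^5/3 (2*x^2 - x - 55/54) v dx + v(5/3) − v(0).
Compatibility check (pure Neumann): taking v ≡ 1 ∈ V gives 0 = ∫_0^5/3 f dx + (1) − (1), i.e. ∫_0^5/3 f dx must equal u'(0) − u'(5/3) = 0. Indeed ∫_0^5/3 (2*x^2 - x - 55/54) dx = 0, so the data are compatible. The solution is then unique only up to an additive constant (fix it e.g. by requiring ∫_0^5/3 u dx = 0).


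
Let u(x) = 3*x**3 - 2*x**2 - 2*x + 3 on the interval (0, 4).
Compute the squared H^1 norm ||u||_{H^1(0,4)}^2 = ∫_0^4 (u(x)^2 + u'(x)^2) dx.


||u||_{H^1}^2 = 2558452/105

The H^1 norm (squared) on an interval (0, L) is
  ||u||_{H^1}^2 = ∫_0^L u(x)^2 dx + ∫_0^L u'(x)^2 dx.
Compute u'(x) = 9*x**2 - 4*x - 2.
Then u(x)^2 = 9*x**6 - 12*x**5 - 8*x**4 + 26*x**3 - 8*x**2 - 12*x + 9 and u'(x)^2 = 81*x**4 - 72*x**3 - 20*x**2 + 16*x + 4.
Integrate each monomial from 0 to 4 using ∫_0^4 c·x^n dx = c·4^(n+1)/(n+1):
  ∫_0^4 u(x)^2 dx = ∫_0^4 (9*x^6 - 12*x^5 - 8*x^4 + 26*x^3 - 8*x^2 - 12*x + 9) dx. Term by term:
    ∫_0^4 9*x^6 dx = 147456/7;  ∫_0^4 -12*x^5 dx = -8192;  ∫_0^4 -8*x^4 dx = -8192/5;
    ∫_0^4 26*x^3 dx = 1664;  ∫_0^4 -8*x^2 dx = -512/3;  ∫_0^4 -12*x dx = -96;
    ∫_0^4 9 dx = 36.
  Sum: 147456/7 − 8192 − 8192/5 + 1664 − 512/3 − 96 + 36 = 1330148/105.
  ∫_0^4 u'(x)^2 dx = ∫_0^4 (81*x^4 - 72*x^3 - 20*x^2 + 16*x + 4) dx. Term by term:
    ∫_0^4 81*x^4 dx = 82944/5;  ∫_0^4 -72*x^3 dx = -4608;  ∫_0^4 -20*x^2 dx = -1280/3;
    ∫_0^4 16*x dx = 128;  ∫_0^4 4 dx = 16.
  Sum: 82944/5 − 4608 − 1280/3 + 128 + 16 = 175472/15.
Adding: ||u||_{H^1}^2 = 1330148/105 + 175472/15 = 2558452/105.


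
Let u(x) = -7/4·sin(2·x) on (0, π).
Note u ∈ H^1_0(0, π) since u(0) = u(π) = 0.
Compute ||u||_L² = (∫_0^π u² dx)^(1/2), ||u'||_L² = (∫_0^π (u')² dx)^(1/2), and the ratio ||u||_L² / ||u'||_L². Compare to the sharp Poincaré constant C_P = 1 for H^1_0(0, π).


||u||_L² / ||u'||_L² = 1/2 < C_P = 1.

u(x) = -7/4·sin(2·x), so u'(x) = -7*cos(2*x)/2.
Writing u(x) = A·sin(kπx/L) with A = -7/4 and k = 2, use ∫_0^L sin²(kπx/L) dx = L/2 and ∫_0^L cos²(kπx/L) dx = L/2.
u² = 49/16·sin²(2·x) and (u')² = 49/4·cos²(2·x), and each of sin², cos² integrates to L/2 = π/2 over (0, π).
∫_0^π u² dx = 49*π/32, so ||u||_L² = 7*sqrt(2)*sqrt(π)/8.
∫_0^π (u')² dx = 49*π/8, so ||u'||_L² = 7*sqrt(2)*sqrt(π)/4.
Ratio ||u||_L² / ||u'||_L² = 1/2.
Sharp Poincaré constant on H^1_0(0, π) is C_P = L/π = 1, achieved by sin(x).
This is the k = 2 harmonic; the ratio L/(kπ) is strictly less than C_P = L/π, consistent with the sharp inequality ||u||_L² ≤ C_P ||u'||_L².


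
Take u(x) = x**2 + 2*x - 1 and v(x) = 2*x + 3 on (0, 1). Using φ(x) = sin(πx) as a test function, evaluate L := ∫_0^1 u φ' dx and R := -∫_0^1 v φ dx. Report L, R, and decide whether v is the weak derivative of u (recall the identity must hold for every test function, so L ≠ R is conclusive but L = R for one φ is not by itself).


LHS = -6/π, RHS = -8/π. No, v is not the weak derivative of u.

u(x) = x**2 + 2*x - 1, classical derivative u'(x) = 2*x + 2.
φ(x) = sin(πx), so φ'(x) = π*cos(π*x).
Note φ(0) = φ(1) = 0, so the boundary term u·φ vanishes.
LHS = ∫_0^1 u(x) φ'(x) dx = ∫_0^1 (π*x^2*cos(π*x) + 2*π*x*cos(π*x) - π*cos(π*x)) dx. Term by term:
  ∫_0^1 -π*cos(π*x) dx = 0;  ∫_0^1 π*x^2*cos(π*x) dx = -2/π;  ∫_0^1 2*π*x*cos(π*x) dx = -4/π.
Sum: 0 − 2/π − 4/π = -6/π.
So LHS = -6/π.
∫_0^1 v(x) φ(x) dx = ∫_0^1 (2*x*sin(π*x) + 3*sin(π*x)) dx. Term by term:
  ∫_0^1 3*sin(π*x) dx = 6/π;  ∫_0^1 2*x*sin(π*x) dx = 2/π.
Sum: 6/π + 2/π = 8/π.
So RHS = -∫_0^1 v(x) φ(x) dx = -8/π.
LHS − RHS = 2/π ≠ 0, so the identity fails.
(For a valid weak derivative the identity must hold for EVERY test function, in particular this one. The failure shows v is NOT the weak derivative of u.)
Correct weak derivative would be u'(x) = 2*x + 2.


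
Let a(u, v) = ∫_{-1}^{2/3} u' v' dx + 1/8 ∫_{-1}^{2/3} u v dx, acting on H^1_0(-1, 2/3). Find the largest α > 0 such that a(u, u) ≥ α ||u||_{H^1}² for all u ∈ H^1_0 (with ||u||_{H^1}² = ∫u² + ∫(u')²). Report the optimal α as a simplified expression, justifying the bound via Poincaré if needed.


α = (25 + 72*π^2)/(8*(25 + 9*π^2))

Coercivity of a(·,·) on H^1_0(-1, 2/3) means a(u, u) ≥ α ||u||_{H^1}² for every u ∈ H^1_0.
The interval has length L = 5/3, and Poincaré/coercivity depend only on L. Here a(u, u) = ∫(u')² + (1/8)·∫u².
Here 0 < c = 1/8 < 1. The condition a(u,u) ≥ α||u||_{H^1}² reads (1−α)∫(u')² ≥ (α−c)∫u². Any admissible α is ≤ 1 (rapidly oscillating u have ∫u²/∫(u')² → 0), and α = 1 would force 0 ≥ (1−c)∫u², impossible since c < 1; so 1−α > 0. By the sharp Poincaré inequality on H^1_0 of an interval of length L, ∫(u')² ≥ (π/L)²∫u² with equality for the first sine mode sin(π(x−x₀)/L) (x₀ the left endpoint), so the inequality holds for all u iff (1−α)(π/L)² ≥ α − c, i.e. α ≤ ((π/L)² + c)/((π/L)² + 1) = (1 + c(L/π)²)/(1 + (L/π)²). With (π/L)² = 9*π^2/25 and c = 1/8, the largest admissible constant is α = ((π/L)² + c)/((π/L)² + 1).
Simplifying, α = (25 + 72*π^2)/(8*(25 + 9*π^2)).


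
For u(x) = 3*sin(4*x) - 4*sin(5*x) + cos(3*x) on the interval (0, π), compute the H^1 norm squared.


||u||_{H^1(0,π)}^2 = 480/7 + 579*π/2

u'(x) = -3*sin(3*x) + 12*cos(4*x) - 20*cos(5*x).
Expand u² and (u')² and integrate term by term on (0, π), using: for integers n ≥ 1, ∫_0^π sin²(nx) dx = ∫_0^π cos²(nx) dx = π/2; for n ≠ n', ∫_0^π sin(nx)sin(n'x) dx = ∫_0^π cos(nx)cos(n'x) dx = 0; and by product-to-sum, ∫_0^π sin(nx)cos(n'x) dx = ½∫_0^π [sin((n+n')x) + sin((n−n')x)] dx, which is 0 when n+n' is even and 2n/(n²−n'²) when n+n' is odd (it need not vanish on (0, π)).
  u² squared terms: (-4)²·∫sin(5x)² dx = 16·π/2 = 8*π;  (3)²·∫sin(4x)² dx = 9·π/2 = 9*π/2;  (1)²·∫cos(3x)² dx = 1·π/2 = π/2.
  u² cross terms: 2·(-4)·(3)·∫sin(5x)·sin(4x) dx = -24·(0) = 0;  2·(-4)·(1)·∫sin(5x)·cos(3x) dx = -8·(0) = 0;  2·(3)·(1)·∫sin(4x)·cos(3x) dx = 6·(8/7) = 48/7.
  So ∫_0^π u² dx = 8*π + 9*π/2 + π/2 + 0 + 0 + 48/7 = 48/7 + 13*π.
  (u')² squared terms: (-20)²·∫cos(5x)² dx = 400·π/2 = 200*π;  (-3)²·∫sin(3x)² dx = 9·π/2 = 9*π/2;  (12)²·∫cos(4x)² dx = 144·π/2 = 72*π.
  (u')² cross terms: 2·(-20)·(-3)·∫cos(5x)·sin(3x) dx = 120·(0) = 0;  2·(-20)·(12)·∫cos(5x)·cos(4x) dx = -480·(0) = 0;  2·(-3)·(12)·∫sin(3x)·cos(4x) dx = -72·(-6/7) = 432/7.
  So ∫_0^π (u')² dx = 200*π + 9*π/2 + 72*π + 0 + 0 + 432/7 = 432/7 + 553*π/2.
||u||_{H^1}^2 = (48/7 + 13*π) + (432/7 + 553*π/2) = 480/7 + 579*π/2.


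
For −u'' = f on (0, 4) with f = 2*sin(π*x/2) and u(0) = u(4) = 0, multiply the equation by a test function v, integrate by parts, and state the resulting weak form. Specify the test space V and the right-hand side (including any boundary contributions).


V = H^1_0(0, 4) (so v(0) = v(4) = 0); weak form: ∫_0^4 u'v' dx = ∫_0^4 (2*sin(π*x/2)) v dx for all v ∈ V.

Multiply both sides by a test function v and integrate from 0 to 4:
  ∫_0^4 −u''(x) v(x) dx = ∫_0^4 f(x) v(x) dx.
Integrate the LHS by parts once:
  ∫_0^4 −u'' v dx = −[u'(x) v(x)]_0^4 + ∫_0^4 u'(x) v'(x) dx.
Thus ∫_0^4 u'(x) v'(x) dx = ∫_0^4 f(x) v(x) dx + [u'(x) v(x)]_0^4.
Choose V so that boundary terms are either known or forced to vanish.
u is Dirichlet: u(0) = u(4) = 0. Let V = H^1_0(0, 4); then v(0) = v(4) = 0, and [u' v]_0^4 = 0.
Weak formulation: find u (satisfying any essential BC) such that ∫_0^4 u'(x) v'(x) dx = ∫_0^4 f v dx for all v ∈ V.
Substituting f(x) = 2*sin(π*x/2), the right-hand side is ∫_0^4 (2*sin(π*x/2)) v dx.


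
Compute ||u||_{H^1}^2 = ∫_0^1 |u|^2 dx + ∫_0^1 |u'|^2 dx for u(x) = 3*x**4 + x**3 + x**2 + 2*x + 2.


||u||_{H^1}^2 = 39251/420

The H^1 norm (squared) on an interval (0, L) is
  ||u||_{H^1}^2 = ∫_0^L u(x)^2 dx + ∫_0^L u'(x)^2 dx.
Compute u'(x) = 12*x**3 + 3*x**2 + 2*x + 2.
Then u(x)^2 = 9*x**8 + 6*x**7 + 7*x**6 + 14*x**5 + 17*x**4 + 8*x**3 + 8*x**2 + 8*x + 4 and u'(x)^2 = 144*x**6 + 72*x**5 + 57*x**4 + 60*x**3 + 16*x**2 + 8*x + 4.
Integrate each monomial from 0 to 1 using ∫_0^1 c·x^n dx = c·1^(n+1)/(n+1):
  ∫_0^1 u(x)^2 dx = ∫_0^1 (9*x^8 + 6*x^7 + 7*x^6 + 14*x^5 + 17*x^4 + 8*x^3 + 8*x^2 + 8*x + 4) dx. Term by term:
    ∫_0^1 9*x^8 dx = 1;  ∫_0^1 6*x^7 dx = 3/4;  ∫_0^1 7*x^6 dx = 1;
    ∫_0^1 14*x^5 dx = 7/3;  ∫_0^1 17*x^4 dx = 17/5;  ∫_0^1 8*x^3 dx = 2;
    ∫_0^1 8*x^2 dx = 8/3;  ∫_0^1 8*x dx = 4;  ∫_0^1 4 dx = 4.
  Sum: 1 + 3/4 + 1 + 7/3 + 17/5 + 2 + 8/3 + 4 + 4 = 423/20.
  ∫_0^1 u'(x)^2 dx = ∫_0^1 (144*x^6 + 72*x^5 + 57*x^4 + 60*x^3 + 16*x^2 + 8*x + 4) dx. Term by term:
    ∫_0^1 144*x^6 dx = 144/7;  ∫_0^1 72*x^5 dx = 12;  ∫_0^1 57*x^4 dx = 57/5;
    ∫_0^1 60*x^3 dx = 15;  ∫_0^1 16*x^2 dx = 16/3;  ∫_0^1 8*x dx = 4;
    ∫_0^1 4 dx = 4.
  Sum: 144/7 + 12 + 57/5 + 15 + 16/3 + 4 + 4 = 7592/105.
Adding: ||u||_{H^1}^2 = 423/20 + 7592/105 = 39251/420.


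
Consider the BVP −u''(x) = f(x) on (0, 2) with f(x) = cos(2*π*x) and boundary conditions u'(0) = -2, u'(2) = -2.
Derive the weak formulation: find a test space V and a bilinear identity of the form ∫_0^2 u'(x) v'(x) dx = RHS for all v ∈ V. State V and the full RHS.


V = H^1(0, 2) (v unrestricted at boundary; u is determined up to an additive constant); weak form: ∫_0^2 u'v' dx = ∫_0^2 (cos(2*π*x)) v dx − 2·v(2) + 2·v(0) for all v ∈ V.

Multiply both sides by a test function v and integrate from 0 to 2:
  ∫_0^2 −u''(x) v(x) dx = ∫_0^2 f(x) v(x) dx.
Integrate the LHS by parts once:
  ∫_0^2 −u'' v dx = −[u'(x) v(x)]_0^2 + ∫_0^2 u'(x) v'(x) dx.
Thus ∫_0^2 u'(x) v'(x) dx = ∫_0^2 f(x) v(x) dx + [u'(x) v(x)]_0^2.
Choose V so that boundary terms are either known or forced to vanish.
u has inhomogeneous Neumann u'(0) = -2, u'(2) = -2. [u' v]_0^2 = (-2)·v(2) − (-2)·v(0) = − 2·v(2) + 2·v(0). Take V = H^1(0, 2); boundary term becomes part of RHS.
Weak formulation: find u (satisfying any essential BC) such that ∫_0^2 u'(x) v'(x) dx = ∫_0^2 f v dx − 2·v(2) + 2·v(0) for all v ∈ V (Neumann data are natural BCs: they enter the RHS as boundary terms).
Substituting f(x) = cos(2*π*x), the right-hand side is ∫_0^2 (cos(2*π*x)) v dx − 2·v(2) + 2·v(0).
Compatibility check (pure Neumann): taking v ≡ 1 ∈ V gives 0 = ∫_0^2 f dx + (-2) − (-2), i.e. ∫_0^2 f dx must equal u'(0) − u'(2) = 0. Indeed ∫_0^2 (cos(2*π*x)) dx = 0, so the data are compatible. The solution is then unique only up to an additive constant (fix it e.g. by requiring ∫_0^2 u dx = 0).


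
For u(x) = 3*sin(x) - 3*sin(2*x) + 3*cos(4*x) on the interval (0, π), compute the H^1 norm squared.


||u||_{H^1(0,π)}^2 = -204/5 + 108*π

u'(x) = -12*sin(4*x) + 3*cos(x) - 6*cos(2*x).
Expand u² and (u')² and integrate term by term on (0, π), using: for integers n ≥ 1, ∫_0^π sin²(nx) dx = ∫_0^π cos²(nx) dx = π/2; for n ≠ n', ∫_0^π sin(nx)sin(n'x) dx = ∫_0^π cos(nx)cos(n'x) dx = 0; and by product-to-sum, ∫_0^π sin(nx)cos(n'x) dx = ½∫_0^π [sin((n+n')x) + sin((n−n')x)] dx, which is 0 when n+n' is even and 2n/(n²−n'²) when n+n' is odd (it need not vanish on (0, π)).
  u² squared terms: (-3)²·∫sin(2x)² dx = 9·π/2 = 9*π/2;  (3)²·∫cos(4x)² dx = 9·π/2 = 9*π/2;  (3)²·∫sin(x)² dx = 9·π/2 = 9*π/2.
  u² cross terms: 2·(-3)·(3)·∫sin(2x)·cos(4x) dx = -18·(0) = 0;  2·(-3)·(3)·∫sin(2x)·sin(x) dx = -18·(0) = 0;  2·(3)·(3)·∫cos(4x)·sin(x) dx = 18·(-2/15) = -12/5.
  So ∫_0^π u² dx = 9*π/2 + 9*π/2 + 9*π/2 + 0 + 0 − 12/5 = -12/5 + 27*π/2.
  (u')² squared terms: (-12)²·∫sin(4x)² dx = 144·π/2 = 72*π;  (-6)²·∫cos(2x)² dx = 36·π/2 = 18*π;  (3)²·∫cos(x)² dx = 9·π/2 = 9*π/2.
  (u')² cross terms: 2·(-12)·(-6)·∫sin(4x)·cos(2x) dx = 144·(0) = 0;  2·(-12)·(3)·∫sin(4x)·cos(x) dx = -72·(8/15) = -192/5;  2·(-6)·(3)·∫cos(2x)·cos(x) dx = -36·(0) = 0.
  So ∫_0^π (u')² dx = 72*π + 18*π + 9*π/2 + 0 − 192/5 + 0 = -192/5 + 189*π/2.
||u||_{H^1}^2 = (-12/5 + 27*π/2) + (-192/5 + 189*π/2) = -204/5 + 108*π.
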